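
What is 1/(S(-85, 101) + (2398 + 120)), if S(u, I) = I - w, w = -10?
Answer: 1/2629 ≈ 0.00038037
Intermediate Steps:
S(u, I) = 10 + I (S(u, I) = I - 1*(-10) = I + 10 = 10 + I)
1/(S(-85, 101) + (2398 + 120)) = 1/((10 + 101) + (2398 + 120)) = 1/(111 + 2518) = 1/2629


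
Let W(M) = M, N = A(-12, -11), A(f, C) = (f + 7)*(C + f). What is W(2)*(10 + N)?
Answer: 250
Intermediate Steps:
A(f, C) = (7 + f)*(C + f)
N = 115 (N = (-12)**2 + 7*(-11) + 7*(-12) - 11*(-12) = 144 - 77 - 84 + 132 = 115)
W(2)*(10 + N) = 2*(10 + 115) = 2*125 = 250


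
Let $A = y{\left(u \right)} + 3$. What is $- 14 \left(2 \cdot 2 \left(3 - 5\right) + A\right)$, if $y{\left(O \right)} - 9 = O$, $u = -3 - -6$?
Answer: $-98$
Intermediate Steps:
$u = 3$ ($u = -3 + 6 = 3$)
$y{\left(O \right)} = 9 + O$
$A = 15$ ($A = \left(9 + 3\right) + 3 = 12 + 3 = 15$)
$- 14 \left(2 \cdot 2 \left(3 - 5\right) + A\right) = - 14 \left(2 \cdot 2 \left(3 - 5\right) + 15\right) = - 14 \left(4 \left(-2\right) + 15\right) = - 14 \left(-8 + 15\right) = \left(-14\right) 7 = -98$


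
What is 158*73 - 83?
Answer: 11451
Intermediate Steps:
158*73 - 83 = 11534 - 83 = 11451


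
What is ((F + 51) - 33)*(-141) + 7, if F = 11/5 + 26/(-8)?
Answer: -47659/20 ≈ -2382.9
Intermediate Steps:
F = -21/20 (F = 11*(⅕) + 26*(-⅛) = 11/5 - 13/4 = -21/20 ≈ -1.0500)
((F + 51) - 33)*(-141) + 7 = ((-21/20 + 51) - 33)*(-141) + 7 = (999/20 - 33)*(-141) + 7 = (339/20)*(-141) + 7 = -47799/20 + 7 = -47659/20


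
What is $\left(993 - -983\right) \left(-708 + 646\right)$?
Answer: $-122512$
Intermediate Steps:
$\left(993 - -983\right) \left(-708 + 646\right) = \left(993 + 983\right) \left(-62\right) = 1976 \left(-62\right) = -122512$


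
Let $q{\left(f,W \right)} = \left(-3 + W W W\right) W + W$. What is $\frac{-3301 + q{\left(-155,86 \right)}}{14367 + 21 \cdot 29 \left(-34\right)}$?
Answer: $- \frac{54697343}{6339} \approx -8628.7$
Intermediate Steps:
$q{\left(f,W \right)} = W + W \left(-3 + W^{3}\right)$ ($q{\left(f,W \right)} = \left(-3 + W^{2} W\right) W + W = \left(-3 + W^{3}\right) W + W = W \left(-3 + W^{3}\right) + W = W + W \left(-3 + W^{3}\right)$)
$\frac{-3301 + q{\left(-155,86 \right)}}{14367 + 21 \cdot 29 \left(-34\right)} = \frac{-3301 + 86 \left(-2 + 86^{3}\right)}{14367 + 21 \cdot 29 \left(-34\right)} = \frac{-3301 + 86 \left(-2 + 636056\right)}{14367 + 609 \left(-34\right)} = \frac{-3301 + 86 \cdot 636054}{14367 - 20706} = \frac{-3301 + 54700644}{-6339} = 54697343 \left(- \frac{1}{6339}\right) = - \frac{54697343}{6339}$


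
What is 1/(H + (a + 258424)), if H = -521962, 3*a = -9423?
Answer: -1/266679 ≈ -3.7498e-6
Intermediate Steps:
a = -3141 (a = (⅓)*(-9423) = -3141)
1/(H + (a + 258424)) = 1/(-521962 + (-3141 + 258424)) = 1/(-521962 + 255283) = 1/(-266679) = -1/266679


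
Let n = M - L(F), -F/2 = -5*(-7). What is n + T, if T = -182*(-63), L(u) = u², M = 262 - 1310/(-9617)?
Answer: 65666186/9617 ≈ 6828.1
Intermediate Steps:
M = 2520964/9617 (M = 262 - 1310*(-1/9617) = 262 + 1310/9617 = 2520964/9617 ≈ 262.14)
F = -70 (F = -(-10)*(-7) = -2*35 = -70)
n = -44602336/9617 (n = 2520964/9617 - 1*(-70)² = 2520964/9617 - 1*4900 = 2520964/9617 - 4900 = -44602336/9617 ≈ -4637.9)
T = 11466
n + T = -44602336/9617 + 11466 = 65666186/9617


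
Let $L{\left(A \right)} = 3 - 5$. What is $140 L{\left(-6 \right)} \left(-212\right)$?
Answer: $59360$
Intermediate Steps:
$L{\left(A \right)} = -2$
$140 L{\left(-6 \right)} \left(-212\right) = 140 \left(-2\right) \left(-212\right) = \left(-280\right) \left(-212\right) = 59360$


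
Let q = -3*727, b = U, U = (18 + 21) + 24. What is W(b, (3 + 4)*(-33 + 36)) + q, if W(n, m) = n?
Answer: -2118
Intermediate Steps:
U = 63 (U = 39 + 24 = 63)
b = 63
q = -2181
W(b, (3 + 4)*(-33 + 36)) + q = 63 - 2181 = -2118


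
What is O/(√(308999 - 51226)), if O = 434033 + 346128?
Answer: 780161*√257773/257773 ≈ 1536.6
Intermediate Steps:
O = 780161
O/(√(308999 - 51226)) = 780161/(√(308999 - 51226)) = 780161/(√257773) = 780161*(√257773/257773) = 780161*√257773/257773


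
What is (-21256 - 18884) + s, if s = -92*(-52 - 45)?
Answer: -31216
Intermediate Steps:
s = 8924 (s = -92*(-97) = 8924)
(-21256 - 18884) + s = (-21256 - 18884) + 8924 = -40140 + 8924 = -31216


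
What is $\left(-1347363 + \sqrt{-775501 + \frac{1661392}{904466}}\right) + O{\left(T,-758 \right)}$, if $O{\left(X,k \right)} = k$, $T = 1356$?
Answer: $-1348121 + \frac{i \sqrt{158600968063661621}}{452233} \approx -1.3481 \cdot 10^{6} + 880.62 i$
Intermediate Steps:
$\left(-1347363 + \sqrt{-775501 + \frac{1661392}{904466}}\right) + O{\left(T,-758 \right)} = \left(-1347363 + \sqrt{-775501 + \frac{1661392}{904466}}\right) - 758 = \left(-1347363 + \sqrt{-775501 + 1661392 \cdot \frac{1}{904466}}\right) - 758 = \left(-1347363 + \sqrt{-775501 + \frac{830696}{452233}}\right) - 758 = \left(-1347363 + \sqrt{- \frac{350706313037}{452233}}\right) - 758 = \left(-1347363 + \frac{i \sqrt{158600968063661621}}{452233}\right) - 758 = -1348121 + \frac{i \sqrt{158600968063661621}}{452233}$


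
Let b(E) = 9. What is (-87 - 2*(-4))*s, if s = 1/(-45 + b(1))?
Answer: 79/36 ≈ 2.1944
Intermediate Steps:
s = -1/36 (s = 1/(-45 + 9) = 1/(-36) = -1/36 ≈ -0.027778)
(-87 - 2*(-4))*s = (-87 - 2*(-4))*(-1/36) = (-87 + 8)*(-1/36) = -79*(-1/36) = 79/36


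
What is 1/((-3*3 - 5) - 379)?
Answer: -1/393 ≈ -0.0025445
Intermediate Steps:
1/((-3*3 - 5) - 379) = 1/((-9 - 5) - 379) = 1/(-14 - 379) = 1/(-393) = -1/393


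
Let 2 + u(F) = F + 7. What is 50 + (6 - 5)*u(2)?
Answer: 57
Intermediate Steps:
u(F) = 5 + F (u(F) = -2 + (F + 7) = -2 + (7 + F) = 5 + F)
50 + (6 - 5)*u(2) = 50 + (6 - 5)*(5 + 2) = 50 + 1*7 = 50 + 7 = 57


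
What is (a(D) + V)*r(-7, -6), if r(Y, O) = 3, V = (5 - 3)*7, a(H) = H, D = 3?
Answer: 51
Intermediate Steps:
V = 14 (V = 2*7 = 14)
(a(D) + V)*r(-7, -6) = (3 + 14)*3 = 17*3 = 51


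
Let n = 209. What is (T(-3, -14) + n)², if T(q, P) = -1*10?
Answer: 39601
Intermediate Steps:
T(q, P) = -10
(T(-3, -14) + n)² = (-10 + 209)² = 199² = 39601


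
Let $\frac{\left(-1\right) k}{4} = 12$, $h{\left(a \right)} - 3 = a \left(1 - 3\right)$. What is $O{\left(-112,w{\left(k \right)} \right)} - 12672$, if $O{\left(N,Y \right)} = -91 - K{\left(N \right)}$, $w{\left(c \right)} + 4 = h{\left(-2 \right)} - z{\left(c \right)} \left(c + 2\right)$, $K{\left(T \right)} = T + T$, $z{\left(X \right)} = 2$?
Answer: $-12539$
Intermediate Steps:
$K{\left(T \right)} = 2 T$
$h{\left(a \right)} = 3 - 2 a$ ($h{\left(a \right)} = 3 + a \left(1 - 3\right) = 3 + a \left(-2\right) = 3 - 2 a$)
$k = -48$ ($k = \left(-4\right) 12 = -48$)
$w{\left(c \right)} = -1 - 2 c$ ($w{\left(c \right)} = -4 - \left(-7 + 2 \left(c + 2\right)\right) = -4 - \left(-7 + 2 \left(2 + c\right)\right) = -4 - \left(-3 + 2 c\right) = -1 - 2 c$)
$O{\left(N,Y \right)} = -91 - 2 N$
$O{\left(-112,w{\left(k \right)} \right)} - 12672 = \left(-91 - -224\right) - 12672 = \left(-91 + 224\right) - 12672 = 133 - 12672 = -12539$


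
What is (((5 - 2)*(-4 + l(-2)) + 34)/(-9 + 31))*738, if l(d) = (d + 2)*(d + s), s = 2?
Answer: 738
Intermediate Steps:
l(d) = (2 + d)² (l(d) = (d + 2)*(d + 2) = (2 + d)*(2 + d) = (2 + d)²)
(((5 - 2)*(-4 + l(-2)) + 34)/(-9 + 31))*738 = (((5 - 2)*(-4 + (4 + (-2)² + 4*(-2))) + 34)/(-9 + 31))*738 = ((3*(-4 + (4 + 4 - 8)) + 34)/22)*738 = ((3*(-4 + 0) + 34)*(1/22))*738 = ((3*(-4) + 34)*(1/22))*738 = ((-12 + 34)*(1/22))*738 = (22*(1/22))*738 = 1*738 = 738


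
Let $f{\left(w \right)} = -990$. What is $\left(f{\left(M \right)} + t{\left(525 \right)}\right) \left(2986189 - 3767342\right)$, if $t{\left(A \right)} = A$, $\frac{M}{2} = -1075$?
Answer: $363236145$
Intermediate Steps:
$M = -2150$ ($M = 2 \left(-1075\right) = -2150$)
$\left(f{\left(M \right)} + t{\left(525 \right)}\right) \left(2986189 - 3767342\right) = \left(-990 + 525\right) \left(2986189 - 3767342\right) = \left(-465\right) \left(-781153\right) = 363236145$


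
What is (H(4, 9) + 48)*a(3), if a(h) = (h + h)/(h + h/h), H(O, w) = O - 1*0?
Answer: 78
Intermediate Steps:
H(O, w) = O (H(O, w) = O + 0 = O)
a(h) = 2*h/(1 + h) (a(h) = (2*h)/(h + 1) = (2*h)/(1 + h) = 2*h/(1 + h))
(H(4, 9) + 48)*a(3) = (4 + 48)*(2*3/(1 + 3)) = 52*(2*3/4) = 52*(2*3*(1/4)) = 52*(3/2) = 78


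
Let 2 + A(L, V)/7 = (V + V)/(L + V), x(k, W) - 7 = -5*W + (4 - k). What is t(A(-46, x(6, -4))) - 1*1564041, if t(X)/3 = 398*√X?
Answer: -1564041 + 796*I*√69 ≈ -1.564e+6 + 6612.1*I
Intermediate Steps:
x(k, W) = 11 - k - 5*W (x(k, W) = 7 + (-5*W + (4 - k)) = 7 + (4 - k - 5*W) = 11 - k - 5*W)
A(L, V) = -14 + 14*V/(L + V) (A(L, V) = -14 + 7*((V + V)/(L + V)) = -14 + 7*((2*V)/(L + V)) = -14 + 7*(2*V/(L + V)) = -14 + 14*V/(L + V))
t(X) = 1194*√X (t(X) = 3*(398*√X) = 1194*√X)
t(A(-46, x(6, -4))) - 1*1564041 = 1194*√(-14*(-46)/(-46 + (11 - 1*6 - 5*(-4)))) - 1*1564041 = 1194*√(-14*(-46)/(-46 + (11 - 6 + 20))) - 1564041 = 1194*√(-14*(-46)/(-46 + 25)) - 1564041 = 1194*√(-14*(-46)/(-21)) - 1564041 = 1194*√(-14*(-46)*(-1/21)) - 1564041 = 1194*√(-92/3) - 1564041 = 1194*(2*I*√69/3) - 1564041 = 796*I*√69 - 1564041 = -1564041 + 796*I*√69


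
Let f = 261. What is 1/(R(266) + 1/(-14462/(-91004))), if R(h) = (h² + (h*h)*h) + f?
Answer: 7231/136608914605 ≈ 5.2932e-8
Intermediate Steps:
R(h) = 261 + h² + h³ (R(h) = (h² + (h*h)*h) + 261 = (h² + h²*h) + 261 = (h² + h³) + 261 = 261 + h² + h³)
1/(R(266) + 1/(-14462/(-91004))) = 1/((261 + 266² + 266³) + 1/(-14462/(-91004))) = 1/((261 + 70756 + 18821096) + 1/(-14462*(-1/91004))) = 1/(18892113 + 1/(7231/45502)) = 1/(18892113 + 45502/7231) = 1/(136608914605/7231) = 7231/136608914605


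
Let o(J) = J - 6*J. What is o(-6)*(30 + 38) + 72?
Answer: 2112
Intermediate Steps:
o(J) = -5*J (o(J) = J - 6*J = -5*J)
o(-6)*(30 + 38) + 72 = (-5*(-6))*(30 + 38) + 72 = 30*68 + 72 = 2040 + 72 = 2112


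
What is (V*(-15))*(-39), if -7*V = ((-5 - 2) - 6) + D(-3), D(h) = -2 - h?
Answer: 7020/7 ≈ 1002.9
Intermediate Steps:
V = 12/7 (V = -(((-5 - 2) - 6) + (-2 - 1*(-3)))/7 = -((-7 - 6) + (-2 + 3))/7 = -(-13 + 1)/7 = -⅐*(-12) = 12/7 ≈ 1.7143)
(V*(-15))*(-39) = ((12/7)*(-15))*(-39) = -180/7*(-39) = 7020/7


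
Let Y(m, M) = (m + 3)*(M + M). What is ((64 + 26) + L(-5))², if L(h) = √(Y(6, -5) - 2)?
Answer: 8008 + 360*I*√23 ≈ 8008.0 + 1726.5*I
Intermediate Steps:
Y(m, M) = 2*M*(3 + m) (Y(m, M) = (3 + m)*(2*M) = 2*M*(3 + m))
L(h) = 2*I*√23 (L(h) = √(2*(-5)*(3 + 6) - 2) = √(2*(-5)*9 - 2) = √(-90 - 2) = √(-92) = 2*I*√23)
((64 + 26) + L(-5))² = ((64 + 26) + 2*I*√23)² = (90 + 2*I*√23)²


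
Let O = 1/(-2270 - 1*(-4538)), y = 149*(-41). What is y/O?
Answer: -13855212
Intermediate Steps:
y = -6109
O = 1/2268 (O = 1/(-2270 + 4538) = 1/2268 ≈ 0.00044092)
y/O = -6109/1/2268 = -6109*2268 = -13855212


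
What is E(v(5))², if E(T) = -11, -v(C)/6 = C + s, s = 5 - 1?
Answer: 121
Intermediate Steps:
s = 4
v(C) = -24 - 6*C (v(C) = -6*(C + 4) = -6*(4 + C) = -24 - 6*C)
E(v(5))² = (-11)² = 121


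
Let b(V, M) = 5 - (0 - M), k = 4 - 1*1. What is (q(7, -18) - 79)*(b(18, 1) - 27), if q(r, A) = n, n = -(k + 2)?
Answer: 1764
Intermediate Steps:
k = 3 (k = 4 - 1 = 3)
n = -5 (n = -(3 + 2) = -1*5 = -5)
b(V, M) = 5 + M (b(V, M) = 5 - (-1)*M = 5 + M)
q(r, A) = -5
(q(7, -18) - 79)*(b(18, 1) - 27) = (-5 - 79)*((5 + 1) - 27) = -84*(6 - 27) = -84*(-21) = 1764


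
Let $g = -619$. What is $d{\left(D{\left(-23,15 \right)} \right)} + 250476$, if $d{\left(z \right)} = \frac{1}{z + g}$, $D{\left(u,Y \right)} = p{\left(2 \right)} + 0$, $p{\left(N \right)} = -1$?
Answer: $\frac{155295119}{620} \approx 2.5048 \cdot 10^{5}$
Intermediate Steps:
$D{\left(u,Y \right)} = -1$ ($D{\left(u,Y \right)} = -1 + 0 = -1$)
$d{\left(z \right)} = \frac{1}{-619 + z}$ ($d{\left(z \right)} = \frac{1}{z - 619} = \frac{1}{-619 + z}$)
$d{\left(D{\left(-23,15 \right)} \right)} + 250476 = \frac{1}{-619 - 1} + 250476 = \frac{1}{-620} + 250476 = - \frac{1}{620} + 250476 = \frac{155295119}{620}$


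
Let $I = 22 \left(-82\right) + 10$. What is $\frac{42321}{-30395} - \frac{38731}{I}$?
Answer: $\frac{1101304871}{54528630} \approx 20.197$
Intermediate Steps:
$I = -1794$ ($I = -1804 + 10 = -1794$)
$\frac{42321}{-30395} - \frac{38731}{I} = \frac{42321}{-30395} - \frac{38731}{-1794} = 42321 \left(- \frac{1}{30395}\right) - - \frac{38731}{1794} = - \frac{42321}{30395} + \frac{38731}{1794} = \frac{1101304871}{54528630}$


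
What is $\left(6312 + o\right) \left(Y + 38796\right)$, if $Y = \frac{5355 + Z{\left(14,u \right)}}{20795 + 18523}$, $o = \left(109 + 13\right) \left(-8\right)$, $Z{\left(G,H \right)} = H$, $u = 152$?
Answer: $\frac{4069731542180}{19659} \approx 2.0702 \cdot 10^{8}$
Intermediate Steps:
$o = -976$ ($o = 122 \left(-8\right) = -976$)
$Y = \frac{5507}{39318}$ ($Y = \frac{5355 + 152}{20795 + 18523} = \frac{5507}{39318} \approx 0.14006$)
$\left(6312 + o\right) \left(Y + 38796\right) = \left(6312 - 976\right) \left(\frac{5507}{39318} + 38796\right) = 5336 \cdot \frac{1525386635}{39318} = \frac{4069731542180}{19659}$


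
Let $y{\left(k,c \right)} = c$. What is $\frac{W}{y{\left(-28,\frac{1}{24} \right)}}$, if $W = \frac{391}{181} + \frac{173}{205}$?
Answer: $\frac{2675232}{37105} \approx 72.099$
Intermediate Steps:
$W = \frac{111468}{37105}$ ($W = 391 \cdot \frac{1}{181} + 173 \cdot \frac{1}{205} = \frac{391}{181} + \frac{173}{205} = \frac{111468}{37105} \approx 3.0041$)
$\frac{W}{y{\left(-28,\frac{1}{24} \right)}} = \frac{111468}{37105 \cdot \frac{1}{24}} = \frac{111468 \frac{1}{\frac{1}{24}}}{37105} = \frac{111468}{37105} \cdot 24 = \frac{2675232}{37105}$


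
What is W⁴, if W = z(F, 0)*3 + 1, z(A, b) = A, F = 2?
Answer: 2401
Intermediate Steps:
W = 7 (W = 2*3 + 1 = 6 + 1 = 7)
W⁴ = 7⁴ = 2401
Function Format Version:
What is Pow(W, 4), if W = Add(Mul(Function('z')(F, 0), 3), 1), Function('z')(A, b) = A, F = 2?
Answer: 2401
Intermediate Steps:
W = 7 (W = Add(Mul(2, 3), 1) = Add(6, 1) = 7)
Pow(W, 4) = Pow(7, 4) = 2401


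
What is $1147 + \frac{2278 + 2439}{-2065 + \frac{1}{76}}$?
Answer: $\frac{179650541}{156939} \approx 1144.7$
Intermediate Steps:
$1147 + \frac{2278 + 2439}{-2065 + \frac{1}{76}} = 1147 + \frac{4717}{-2065 + \frac{1}{76}} = 1147 + \frac{4717}{- \frac{156939}{76}} = 1147 + 4717 \left(- \frac{76}{156939}\right) = 1147 - \frac{358492}{156939} = \frac{179650541}{156939}$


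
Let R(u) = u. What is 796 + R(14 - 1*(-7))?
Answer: 817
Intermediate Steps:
796 + R(14 - 1*(-7)) = 796 + (14 - 1*(-7)) = 796 + (14 + 7) = 796 + 21 = 817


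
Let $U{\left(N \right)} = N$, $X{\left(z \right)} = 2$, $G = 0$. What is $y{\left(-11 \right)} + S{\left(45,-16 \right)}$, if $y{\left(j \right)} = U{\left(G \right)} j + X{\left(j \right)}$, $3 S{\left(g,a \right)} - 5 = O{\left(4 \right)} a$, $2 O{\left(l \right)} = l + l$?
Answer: $- \frac{53}{3} \approx -17.667$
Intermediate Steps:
$O{\left(l \right)} = l$ ($O{\left(l \right)} = \frac{l + l}{2} = \frac{2 l}{2} = l$)
$S{\left(g,a \right)} = \frac{5}{3} + \frac{4 a}{3}$
$y{\left(j \right)} = 2$ ($y{\left(j \right)} = 0 j + 2 = 0 + 2 = 2$)
$y{\left(-11 \right)} + S{\left(45,-16 \right)} = 2 + \left(\frac{5}{3} + \frac{4}{3} \left(-16\right)\right) = 2 + \left(\frac{5}{3} - \frac{64}{3}\right) = 2 - \frac{59}{3} = - \frac{53}{3}$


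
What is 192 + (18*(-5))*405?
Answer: -36258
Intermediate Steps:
192 + (18*(-5))*405 = 192 - 90*405 = 192 - 36450 = -36258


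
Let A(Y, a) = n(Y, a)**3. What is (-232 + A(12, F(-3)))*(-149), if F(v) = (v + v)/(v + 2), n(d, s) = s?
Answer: 2384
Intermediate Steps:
F(v) = 2*v/(2 + v) (F(v) = (2*v)/(2 + v) = 2*v/(2 + v))
A(Y, a) = a**3
(-232 + A(12, F(-3)))*(-149) = (-232 + (2*(-3)/(2 - 3))**3)*(-149) = (-232 + (2*(-3)/(-1))**3)*(-149) = (-232 + (2*(-3)*(-1))**3)*(-149) = (-232 + 6**3)*(-149) = (-232 + 216)*(-149) = -16*(-149) = 2384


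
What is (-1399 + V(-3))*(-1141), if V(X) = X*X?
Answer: 1585990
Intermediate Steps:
V(X) = X²
(-1399 + V(-3))*(-1141) = (-1399 + (-3)²)*(-1141) = (-1399 + 9)*(-1141) = -1390*(-1141) = 1585990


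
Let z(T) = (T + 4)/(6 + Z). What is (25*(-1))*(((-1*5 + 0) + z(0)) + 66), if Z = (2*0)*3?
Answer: -4625/3 ≈ -1541.7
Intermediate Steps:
Z = 0 (Z = 0*3 = 0)
z(T) = ⅔ + T/6 (z(T) = (T + 4)/(6 + 0) = (4 + T)/6 = (4 + T)*(⅙) = ⅔ + T/6)
(25*(-1))*(((-1*5 + 0) + z(0)) + 66) = (25*(-1))*(((-1*5 + 0) + (⅔ + (⅙)*0)) + 66) = -25*(((-5 + 0) + (⅔ + 0)) + 66) = -25*((-5 + ⅔) + 66) = -25*(-13/3 + 66) = -25*185/3 = -4625/3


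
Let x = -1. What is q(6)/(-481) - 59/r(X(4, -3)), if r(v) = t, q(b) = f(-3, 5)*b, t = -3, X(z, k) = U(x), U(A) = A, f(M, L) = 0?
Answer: 59/3 ≈ 19.667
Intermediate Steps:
X(z, k) = -1
q(b) = 0 (q(b) = 0*b = 0)
r(v) = -3
q(6)/(-481) - 59/r(X(4, -3)) = 0/(-481) - 59/(-3) = 0*(-1/481) - 59*(-⅓) = 0 + 59/3 = 59/3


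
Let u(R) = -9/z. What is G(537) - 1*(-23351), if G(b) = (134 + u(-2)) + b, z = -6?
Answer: 48047/2 ≈ 24024.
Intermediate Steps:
u(R) = 3/2 (u(R) = -9/(-6) = -9*(-1/6) = 3/2)
G(b) = 271/2 + b (G(b) = (134 + 3/2) + b = 271/2 + b)
G(537) - 1*(-23351) = (271/2 + 537) - 1*(-23351) = 1345/2 + 23351 = 48047/2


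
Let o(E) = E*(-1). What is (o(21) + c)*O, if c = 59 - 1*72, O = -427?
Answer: 14518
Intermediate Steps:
c = -13 (c = 59 - 72 = -13)
o(E) = -E
(o(21) + c)*O = (-1*21 - 13)*(-427) = (-21 - 13)*(-427) = -34*(-427) = 14518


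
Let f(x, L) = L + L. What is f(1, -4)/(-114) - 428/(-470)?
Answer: 13138/13395 ≈ 0.98081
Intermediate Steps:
f(x, L) = 2*L
f(1, -4)/(-114) - 428/(-470) = (2*(-4))/(-114) - 428/(-470) = -8*(-1/114) - 428*(-1/470) = 4/57 + 214/235 = 13138/13395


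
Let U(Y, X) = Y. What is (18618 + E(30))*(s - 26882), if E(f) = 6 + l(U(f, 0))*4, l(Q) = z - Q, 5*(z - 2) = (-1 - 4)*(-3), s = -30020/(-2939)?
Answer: -1462954721272/2939 ≈ -4.9777e+8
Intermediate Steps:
s = 30020/2939 (s = -30020*(-1/2939) = 30020/2939 ≈ 10.214)
z = 5 (z = 2 + ((-1 - 4)*(-3))/5 = 2 + (-5*(-3))/5 = 2 + (⅕)*15 = 2 + 3 = 5)
l(Q) = 5 - Q
E(f) = 26 - 4*f (E(f) = 6 + (5 - f)*4 = 6 + (20 - 4*f) = 26 - 4*f)
(18618 + E(30))*(s - 26882) = (18618 + (26 - 4*30))*(30020/2939 - 26882) = (18618 + (26 - 120))*(-78976178/2939) = (18618 - 94)*(-78976178/2939) = 18524*(-78976178/2939) = -1462954721272/2939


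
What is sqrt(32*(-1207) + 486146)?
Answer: sqrt(447522) ≈ 668.97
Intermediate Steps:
sqrt(32*(-1207) + 486146) = sqrt(-38624 + 486146) = sqrt(447522)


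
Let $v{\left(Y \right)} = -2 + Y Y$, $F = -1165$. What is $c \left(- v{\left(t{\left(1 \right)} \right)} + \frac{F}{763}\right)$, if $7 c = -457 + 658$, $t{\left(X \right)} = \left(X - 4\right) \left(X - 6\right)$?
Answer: $- \frac{34434114}{5341} \approx -6447.1$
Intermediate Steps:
$t{\left(X \right)} = \left(-6 + X\right) \left(-4 + X\right)$ ($t{\left(X \right)} = \left(-4 + X\right) \left(-6 + X\right) = \left(-6 + X\right) \left(-4 + X\right)$)
$v{\left(Y \right)} = -2 + Y^{2}$
$c = \frac{201}{7}$ ($c = \frac{-457 + 658}{7} = \frac{1}{7} \cdot 201 = \frac{201}{7} \approx 28.714$)
$c \left(- v{\left(t{\left(1 \right)} \right)} + \frac{F}{763}\right) = \frac{201 \left(- (-2 + \left(24 + 1^{2} - 10\right)^{2}) - \frac{1165}{763}\right)}{7} = \frac{201 \left(- (-2 + \left(24 + 1 - 10\right)^{2}) - \frac{1165}{763}\right)}{7} = \frac{201 \left(- (-2 + 15^{2}) - \frac{1165}{763}\right)}{7} = \frac{201 \left(- (-2 + 225) - \frac{1165}{763}\right)}{7} = \frac{201 \left(\left(-1\right) 223 - \frac{1165}{763}\right)}{7} = \frac{201 \left(-223 - \frac{1165}{763}\right)}{7} = \frac{201}{7} \left(- \frac{171314}{763}\right) = - \frac{34434114}{5341}$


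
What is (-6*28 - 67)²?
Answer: 55225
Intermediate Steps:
(-6*28 - 67)² = (-168 - 67)² = (-235)² = 55225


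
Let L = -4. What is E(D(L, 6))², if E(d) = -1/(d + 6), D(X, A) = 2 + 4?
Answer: 1/144 ≈ 0.0069444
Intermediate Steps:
D(X, A) = 6
E(d) = -1/(6 + d)
E(D(L, 6))² = (-1/(6 + 6))² = (-1/12)² = 1/144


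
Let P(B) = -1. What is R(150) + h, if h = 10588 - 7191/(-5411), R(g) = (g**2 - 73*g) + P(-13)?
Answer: 119790498/5411 ≈ 22138.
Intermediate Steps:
R(g) = -1 + g**2 - 73*g (R(g) = (g**2 - 73*g) - 1 = -1 + g**2 - 73*g)
h = 57298859/5411 (h = 10588 - 7191*(-1/5411) = 10588 + 7191/5411 = 57298859/5411 ≈ 10589.)
R(150) + h = (-1 + 150**2 - 73*150) + 57298859/5411 = (-1 + 22500 - 10950) + 57298859/5411 = 11549 + 57298859/5411 = 119790498/5411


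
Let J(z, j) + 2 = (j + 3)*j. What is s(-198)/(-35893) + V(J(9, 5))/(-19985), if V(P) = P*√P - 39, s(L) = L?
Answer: 486987/65211055 - 38*√38/19985 ≈ -0.0042533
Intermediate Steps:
J(z, j) = -2 + j*(3 + j) (J(z, j) = -2 + (j + 3)*j = -2 + (3 + j)*j = -2 + j*(3 + j))
V(P) = -39 + P^(3/2) (V(P) = P^(3/2) - 39 = -39 + P^(3/2))
s(-198)/(-35893) + V(J(9, 5))/(-19985) = -198/(-35893) + (-39 + (-2 + 5² + 3*5)^(3/2))/(-19985) = -198*(-1/35893) + (-39 + (-2 + 25 + 15)^(3/2))*(-1/19985) = 18/3263 + (-39 + 38^(3/2))*(-1/19985) = 18/3263 + (-39 + 38*√38)*(-1/19985) = 18/3263 + (39/19985 - 38*√38/19985) = 486987/65211055 - 38*√38/19985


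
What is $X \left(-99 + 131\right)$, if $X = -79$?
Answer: $-2528$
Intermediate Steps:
$X \left(-99 + 131\right) = - 79 \left(-99 + 131\right) = \left(-79\right) 32 = -2528$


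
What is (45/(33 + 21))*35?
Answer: 175/6 ≈ 29.167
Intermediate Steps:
(45/(33 + 21))*35 = (45/54)*35 = ((1/54)*45)*35 = (⅚)*35 = 175/6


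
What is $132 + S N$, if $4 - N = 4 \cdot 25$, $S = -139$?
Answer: $13476$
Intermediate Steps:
$N = -96$ ($N = 4 - 4 \cdot 25 = 4 - 100 = -96$)
$132 + S N = 132 - -13344 = 132 + 13344 = 13476$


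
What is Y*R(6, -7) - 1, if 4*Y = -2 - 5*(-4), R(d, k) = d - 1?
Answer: 43/2 ≈ 21.500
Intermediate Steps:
R(d, k) = -1 + d
Y = 9/2 (Y = (-2 - 5*(-4))/4 = (-2 + 20)/4 = (¼)*18 = 9/2 ≈ 4.5000)
Y*R(6, -7) - 1 = 9*(-1 + 6)/2 - 1 = (9/2)*5 - 1 = 45/2 - 1 = 43/2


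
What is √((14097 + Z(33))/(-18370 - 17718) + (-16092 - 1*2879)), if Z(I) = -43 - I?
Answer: I*√6176817289318/18044 ≈ 137.74*I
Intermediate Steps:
√((14097 + Z(33))/(-18370 - 17718) + (-16092 - 1*2879)) = √((14097 + (-43 - 1*33))/(-18370 - 17718) + (-16092 - 1*2879)) = √((14097 + (-43 - 33))/(-36088) + (-16092 - 2879)) = √((14097 - 76)*(-1/36088) - 18971) = √(14021*(-1/36088) - 18971) = √(-14021/36088 - 18971) = √(-684639469/36088) = I*√6176817289318/18044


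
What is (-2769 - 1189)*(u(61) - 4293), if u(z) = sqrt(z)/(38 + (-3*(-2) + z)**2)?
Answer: 16991694 - 3958*sqrt(61)/4527 ≈ 1.6992e+7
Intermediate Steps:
u(z) = sqrt(z)/(38 + (6 + z)**2)
(-2769 - 1189)*(u(61) - 4293) = (-2769 - 1189)*(sqrt(61)/(38 + (6 + 61)**2) - 4293) = -3958*(sqrt(61)/(38 + 67**2) - 4293) = -3958*(sqrt(61)/(38 + 4489) - 4293) = -3958*(sqrt(61)/4527 - 4293) = -3958*(-4293 + sqrt(61)/4527) = 16991694 - 3958*sqrt(61)/4527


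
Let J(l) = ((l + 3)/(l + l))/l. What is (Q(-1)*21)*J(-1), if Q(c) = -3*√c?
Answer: -63*I ≈ -63.0*I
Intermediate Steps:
J(l) = (3 + l)/(2*l²) (J(l) = ((3 + l)/((2*l)))/l = ((3 + l)*(1/(2*l)))/l = ((3 + l)/(2*l))/l = (3 + l)/(2*l²))
(Q(-1)*21)*J(-1) = (-3*I*21)*((½)*(3 - 1)/(-1)²) = (-3*I*21)*((½)*1*2) = -63*I*1 = -63*I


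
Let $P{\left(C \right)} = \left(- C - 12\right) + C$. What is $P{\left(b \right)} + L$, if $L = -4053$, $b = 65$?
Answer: $-4065$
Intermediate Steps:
$P{\left(C \right)} = -12$ ($P{\left(C \right)} = \left(-12 - C\right) + C = -12$)
$P{\left(b \right)} + L = -12 - 4053 = -4065$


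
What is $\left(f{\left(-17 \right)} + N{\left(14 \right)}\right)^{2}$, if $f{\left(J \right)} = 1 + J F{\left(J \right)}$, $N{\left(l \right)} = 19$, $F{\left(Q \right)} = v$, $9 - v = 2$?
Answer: $9801$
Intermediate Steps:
$v = 7$ ($v = 9 - 2 = 7$)
$F{\left(Q \right)} = 7$
$f{\left(J \right)} = 1 + 7 J$ ($f{\left(J \right)} = 1 + J 7 = 1 + 7 J$)
$\left(f{\left(-17 \right)} + N{\left(14 \right)}\right)^{2} = \left(\left(1 + 7 \left(-17\right)\right) + 19\right)^{2} = \left(\left(1 - 119\right) + 19\right)^{2} = \left(-118 + 19\right)^{2} = \left(-99\right)^{2} = 9801$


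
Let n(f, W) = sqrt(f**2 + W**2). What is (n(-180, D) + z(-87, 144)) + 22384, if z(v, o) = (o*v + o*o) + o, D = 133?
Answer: 30736 + sqrt(50089) ≈ 30960.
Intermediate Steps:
z(v, o) = o + o**2 + o*v (z(v, o) = (o*v + o**2) + o = (o**2 + o*v) + o = o + o**2 + o*v)
n(f, W) = sqrt(W**2 + f**2)
(n(-180, D) + z(-87, 144)) + 22384 = (sqrt(133**2 + (-180)**2) + 144*(1 + 144 - 87)) + 22384 = (sqrt(17689 + 32400) + 144*58) + 22384 = (sqrt(50089) + 8352) + 22384 = (8352 + sqrt(50089)) + 22384 = 30736 + sqrt(50089)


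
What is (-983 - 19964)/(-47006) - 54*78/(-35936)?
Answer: 118842583/211150952 ≈ 0.56283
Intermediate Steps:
(-983 - 19964)/(-47006) - 54*78/(-35936) = -20947*(-1/47006) - 4212*(-1/35936) = 20947/47006 + 1053/8984 = 118842583/211150952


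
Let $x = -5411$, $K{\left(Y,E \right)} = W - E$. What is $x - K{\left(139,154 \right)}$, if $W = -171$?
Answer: $-5086$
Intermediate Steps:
$K{\left(Y,E \right)} = -171 - E$
$x - K{\left(139,154 \right)} = -5411 - \left(-171 - 154\right) = -5411 - -325 = -5411 + 325 = -5086$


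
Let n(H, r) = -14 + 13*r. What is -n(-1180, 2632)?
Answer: -34202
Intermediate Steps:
-n(-1180, 2632) = -(-14 + 13*2632) = -(-14 + 34216) = -1*34202 = -34202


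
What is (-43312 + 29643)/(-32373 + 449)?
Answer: 13669/31924 ≈ 0.42817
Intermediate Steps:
(-43312 + 29643)/(-32373 + 449) = -13669/(-31924) = -13669*(-1/31924) = 13669/31924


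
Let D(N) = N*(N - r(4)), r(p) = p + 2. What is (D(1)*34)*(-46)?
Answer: 7820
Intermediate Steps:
r(p) = 2 + p
D(N) = N*(-6 + N) (D(N) = N*(N - (2 + 4)) = N*(N - 1*6) = N*(N - 6) = N*(-6 + N))
(D(1)*34)*(-46) = ((1*(-6 + 1))*34)*(-46) = ((1*(-5))*34)*(-46) = -5*34*(-46) = -170*(-46) = 7820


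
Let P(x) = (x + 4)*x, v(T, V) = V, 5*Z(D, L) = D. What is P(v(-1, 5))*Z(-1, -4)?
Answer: -9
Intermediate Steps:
Z(D, L) = D/5
P(x) = x*(4 + x) (P(x) = (4 + x)*x = x*(4 + x))
P(v(-1, 5))*Z(-1, -4) = (5*(4 + 5))*((⅕)*(-1)) = (5*9)*(-⅕) = 45*(-⅕) = -9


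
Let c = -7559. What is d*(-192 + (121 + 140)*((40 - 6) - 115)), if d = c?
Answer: 161256147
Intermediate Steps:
d = -7559
d*(-192 + (121 + 140)*((40 - 6) - 115)) = -7559*(-192 + (121 + 140)*((40 - 6) - 115)) = -7559*(-192 + 261*(34 - 115)) = -7559*(-192 + 261*(-81)) = -7559*(-192 - 21141) = -7559*(-21333) = 161256147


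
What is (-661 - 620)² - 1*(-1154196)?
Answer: 2795157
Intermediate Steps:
(-661 - 620)² - 1*(-1154196) = (-1281)² + 1154196 = 1640961 + 1154196 = 2795157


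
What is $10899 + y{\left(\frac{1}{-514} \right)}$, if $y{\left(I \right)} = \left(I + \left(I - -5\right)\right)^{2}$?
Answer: $\frac{721516707}{66049} \approx 10924.0$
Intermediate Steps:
$y{\left(I \right)} = \left(5 + 2 I\right)^{2}$ ($y{\left(I \right)} = \left(I + \left(I + 5\right)\right)^{2} = \left(I + \left(5 + I\right)\right)^{2} = \left(5 + 2 I\right)^{2}$)
$10899 + y{\left(\frac{1}{-514} \right)} = 10899 + \left(5 + \frac{2}{-514}\right)^{2} = 10899 + \left(5 + 2 \left(- \frac{1}{514}\right)\right)^{2} = 10899 + \left(5 - \frac{1}{257}\right)^{2} = 10899 + \left(\frac{1284}{257}\right)^{2} = 10899 + \frac{1648656}{66049} = \frac{721516707}{66049}$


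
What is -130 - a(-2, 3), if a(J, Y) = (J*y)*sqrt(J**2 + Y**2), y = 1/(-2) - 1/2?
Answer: -130 - 2*sqrt(13) ≈ -137.21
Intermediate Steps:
y = -1 (y = 1*(-1/2) - 1*1/2 = -1/2 - 1/2 = -1)
a(J, Y) = -J*sqrt(J**2 + Y**2) (a(J, Y) = (J*(-1))*sqrt(J**2 + Y**2) = (-J)*sqrt(J**2 + Y**2) = -J*sqrt(J**2 + Y**2))
-130 - a(-2, 3) = -130 - (-1)*(-2)*sqrt((-2)**2 + 3**2) = -130 - (-1)*(-2)*sqrt(4 + 9) = -130 - (-1)*(-2)*sqrt(13) = -130 - 2*sqrt(13)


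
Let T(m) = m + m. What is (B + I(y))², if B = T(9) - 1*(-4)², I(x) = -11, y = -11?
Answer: 81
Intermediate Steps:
T(m) = 2*m
B = 2 (B = 2*9 - 1*(-4)² = 18 - 1*16 = 18 - 16 = 2)
(B + I(y))² = (2 - 11)² = (-9)² = 81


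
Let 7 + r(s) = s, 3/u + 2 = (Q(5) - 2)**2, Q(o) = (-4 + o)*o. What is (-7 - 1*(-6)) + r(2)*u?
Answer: -22/7 ≈ -3.1429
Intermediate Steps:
Q(o) = o*(-4 + o)
u = 3/7 (u = 3/(-2 + (5*(-4 + 5) - 2)**2) = 3/(-2 + (5*1 - 2)**2) = 3/(-2 + (5 - 2)**2) = 3/(-2 + 3**2) = 3/(-2 + 9) = 3/7 ≈ 0.42857)
r(s) = -7 + s
(-7 - 1*(-6)) + r(2)*u = (-7 - 1*(-6)) + (-7 + 2)*(3/7) = (-7 + 6) - 5*3/7 = -1 - 15/7 = -22/7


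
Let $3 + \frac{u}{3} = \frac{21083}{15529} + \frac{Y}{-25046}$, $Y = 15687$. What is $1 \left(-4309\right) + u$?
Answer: $- \frac{239798102861}{55562762} \approx -4315.8$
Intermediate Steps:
$u = - \frac{378161403}{55562762}$ ($u = -9 + 3 \left(\frac{21083}{15529} + \frac{15687}{-25046}\right) = -9 + 3 \left(21083 \cdot \frac{1}{15529} + 15687 \left(- \frac{1}{25046}\right)\right) = -9 + 3 \left(\frac{21083}{15529} - \frac{2241}{3578}\right) = -9 + 3 \cdot \frac{40634485}{55562762} = -9 + \frac{121903455}{55562762} = - \frac{378161403}{55562762} \approx -6.806$)
$1 \left(-4309\right) + u = 1 \left(-4309\right) - \frac{378161403}{55562762} = -4309 - \frac{378161403}{55562762} = - \frac{239798102861}{55562762}$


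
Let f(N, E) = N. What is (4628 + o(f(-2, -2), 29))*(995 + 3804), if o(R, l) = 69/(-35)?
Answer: 777010889/35 ≈ 2.2200e+7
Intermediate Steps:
o(R, l) = -69/35 (o(R, l) = 69*(-1/35) = -69/35)
(4628 + o(f(-2, -2), 29))*(995 + 3804) = (4628 - 69/35)*(995 + 3804) = (161911/35)*4799 = 777010889/35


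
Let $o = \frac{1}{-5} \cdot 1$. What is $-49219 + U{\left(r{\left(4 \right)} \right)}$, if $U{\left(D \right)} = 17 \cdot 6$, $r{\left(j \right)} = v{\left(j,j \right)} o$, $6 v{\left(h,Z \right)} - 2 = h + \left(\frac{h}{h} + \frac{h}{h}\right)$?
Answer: $-49117$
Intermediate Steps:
$v{\left(h,Z \right)} = \frac{2}{3} + \frac{h}{6}$ ($v{\left(h,Z \right)} = \frac{1}{3} + \frac{h + \left(\frac{h}{h} + \frac{h}{h}\right)}{6} = \frac{1}{3} + \frac{h + \left(1 + 1\right)}{6} = \frac{1}{3} + \frac{h + 2}{6} = \frac{1}{3} + \frac{2 + h}{6} = \frac{1}{3} + \left(\frac{1}{3} + \frac{h}{6}\right) = \frac{2}{3} + \frac{h}{6}$)
$o = - \frac{1}{5}$ ($o = \left(- \frac{1}{5}\right) 1 = - \frac{1}{5} \approx -0.2$)
$r{\left(j \right)} = - \frac{2}{15} - \frac{j}{30}$ ($r{\left(j \right)} = \left(\frac{2}{3} + \frac{j}{6}\right) \left(- \frac{1}{5}\right) = - \frac{2}{15} - \frac{j}{30}$)
$U{\left(D \right)} = 102$
$-49219 + U{\left(r{\left(4 \right)} \right)} = -49219 + 102 = -49117$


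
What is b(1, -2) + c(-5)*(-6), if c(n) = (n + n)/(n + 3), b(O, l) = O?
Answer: -29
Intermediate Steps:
c(n) = 2*n/(3 + n) (c(n) = (2*n)/(3 + n) = 2*n/(3 + n))
b(1, -2) + c(-5)*(-6) = 1 + (2*(-5)/(3 - 5))*(-6) = 1 + (2*(-5)/(-2))*(-6) = 1 + (2*(-5)*(-½))*(-6) = 1 + 5*(-6) = 1 - 30 = -29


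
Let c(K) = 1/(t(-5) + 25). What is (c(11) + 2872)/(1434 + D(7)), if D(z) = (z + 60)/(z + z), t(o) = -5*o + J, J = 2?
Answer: 1045415/523718 ≈ 1.9961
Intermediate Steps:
t(o) = 2 - 5*o (t(o) = -5*o + 2 = 2 - 5*o)
c(K) = 1/52 (c(K) = 1/((2 - 5*(-5)) + 25) = 1/((2 + 25) + 25) = 1/(27 + 25) = 1/52)
D(z) = (60 + z)/(2*z) (D(z) = (60 + z)/((2*z)) = (60 + z)*(1/(2*z)) = (60 + z)/(2*z))
(c(11) + 2872)/(1434 + D(7)) = (1/52 + 2872)/(1434 + (1/2)*(60 + 7)/7) = 149345/(52*(1434 + (1/2)*(1/7)*67)) = 149345/(52*(1434 + 67/14)) = 149345/(52*(20143/14)) = (149345/52)*(14/20143) = 1045415/523718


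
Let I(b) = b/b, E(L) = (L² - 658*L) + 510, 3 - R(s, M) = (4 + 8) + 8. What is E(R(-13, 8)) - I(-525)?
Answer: 11984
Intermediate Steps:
R(s, M) = -17 (R(s, M) = 3 - ((4 + 8) + 8) = 3 - (12 + 8) = 3 - 1*20 = 3 - 20 = -17)
E(L) = 510 + L² - 658*L
I(b) = 1
E(R(-13, 8)) - I(-525) = (510 + (-17)² - 658*(-17)) - 1*1 = (510 + 289 + 11186) - 1 = 11985 - 1 = 11984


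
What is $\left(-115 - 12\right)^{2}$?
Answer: $16129$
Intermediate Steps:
$\left(-115 - 12\right)^{2} = \left(-127\right)^{2} = 16129$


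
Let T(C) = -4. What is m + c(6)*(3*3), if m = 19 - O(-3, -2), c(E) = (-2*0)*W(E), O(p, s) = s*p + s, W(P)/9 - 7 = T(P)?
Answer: 15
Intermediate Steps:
W(P) = 27 (W(P) = 63 + 9*(-4) = 63 - 36 = 27)
O(p, s) = s + p*s (O(p, s) = p*s + s = s + p*s)
c(E) = 0 (c(E) = -2*0*27 = 0*27 = 0)
m = 15 (m = 19 - (-2)*(1 - 3) = 19 - (-2)*(-2) = 19 - 1*4 = 19 - 4 = 15)
m + c(6)*(3*3) = 15 + 0*(3*3) = 15 + 0*9 = 15 + 0 = 15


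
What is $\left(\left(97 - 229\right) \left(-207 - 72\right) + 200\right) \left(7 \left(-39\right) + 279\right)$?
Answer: $222168$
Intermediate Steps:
$\left(\left(97 - 229\right) \left(-207 - 72\right) + 200\right) \left(7 \left(-39\right) + 279\right) = \left(\left(-132\right) \left(-279\right) + 200\right) \left(-273 + 279\right) = \left(36828 + 200\right) 6 = 37028 \cdot 6 = 222168$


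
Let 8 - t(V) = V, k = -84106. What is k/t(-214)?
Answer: -42053/111 ≈ -378.86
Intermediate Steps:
t(V) = 8 - V
k/t(-214) = -84106/(8 - 1*(-214)) = -84106/(8 + 214) = -84106/222 = -84106*1/222 = -42053/111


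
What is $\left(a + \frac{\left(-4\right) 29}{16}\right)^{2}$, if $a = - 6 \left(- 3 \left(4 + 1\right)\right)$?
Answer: $\frac{109561}{16} \approx 6847.6$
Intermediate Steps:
$a = 90$ ($a = - 6 \left(\left(-3\right) 5\right) = \left(-6\right) \left(-15\right) = 90$)
$\left(a + \frac{\left(-4\right) 29}{16}\right)^{2} = \left(90 + \frac{\left(-4\right) 29}{16}\right)^{2} = \left(90 - \frac{29}{4}\right)^{2} = \left(\frac{331}{4}\right)^{2} = \frac{109561}{16}$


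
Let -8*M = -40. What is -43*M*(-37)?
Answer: 7955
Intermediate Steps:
M = 5 (M = -⅛*(-40) = 5)
-43*M*(-37) = -43*5*(-37) = -215*(-37) = 7955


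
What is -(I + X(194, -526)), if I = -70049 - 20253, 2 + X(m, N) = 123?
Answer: 90181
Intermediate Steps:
X(m, N) = 121 (X(m, N) = -2 + 123 = 121)
I = -90302
-(I + X(194, -526)) = -(-90302 + 121) = -1*(-90181) = 90181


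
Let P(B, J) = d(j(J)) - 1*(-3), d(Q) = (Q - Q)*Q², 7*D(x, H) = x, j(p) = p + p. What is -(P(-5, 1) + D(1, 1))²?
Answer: -484/49 ≈ -9.8775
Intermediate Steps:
j(p) = 2*p
D(x, H) = x/7
d(Q) = 0 (d(Q) = 0*Q² = 0)
P(B, J) = 3 (P(B, J) = 0 - 1*(-3) = 0 + 3 = 3)
-(P(-5, 1) + D(1, 1))² = -(3 + (⅐)*1)² = -(3 + ⅐)² = -(22/7)² = -1*484/49 = -484/49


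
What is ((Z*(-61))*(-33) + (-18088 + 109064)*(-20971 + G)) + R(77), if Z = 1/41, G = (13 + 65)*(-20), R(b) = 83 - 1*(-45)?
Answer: -84040983235/41 ≈ -2.0498e+9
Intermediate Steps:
R(b) = 128 (R(b) = 83 + 45 = 128)
G = -1560 (G = 78*(-20) = -1560)
Z = 1/41 ≈ 0.024390
((Z*(-61))*(-33) + (-18088 + 109064)*(-20971 + G)) + R(77) = (((1/41)*(-61))*(-33) + (-18088 + 109064)*(-20971 - 1560)) + 128 = (-61/41*(-33) + 90976*(-22531)) + 128 = (2013/41 - 2049780256) + 128 = -84040988483/41 + 128 = -84040983235/41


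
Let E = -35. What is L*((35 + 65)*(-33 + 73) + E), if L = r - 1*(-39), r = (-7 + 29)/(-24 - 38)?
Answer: 4750070/31 ≈ 1.5323e+5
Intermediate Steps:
r = -11/31 (r = 22/(-62) = 22*(-1/62) = -11/31 ≈ -0.35484)
L = 1198/31 (L = -11/31 - 1*(-39) = -11/31 + 39 = 1198/31 ≈ 38.645)
L*((35 + 65)*(-33 + 73) + E) = 1198*((35 + 65)*(-33 + 73) - 35)/31 = 1198*(100*40 - 35)/31 = 1198*(4000 - 35)/31 = (1198/31)*3965 = 4750070/31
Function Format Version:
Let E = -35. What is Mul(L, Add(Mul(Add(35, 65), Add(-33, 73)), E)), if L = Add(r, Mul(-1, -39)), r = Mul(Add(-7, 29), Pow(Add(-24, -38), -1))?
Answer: Rational(4750070, 31) ≈ 1.5323e+5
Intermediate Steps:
r = Rational(-11, 31) (r = Mul(22, Pow(-62, -1)) = Mul(22, Rational(-1, 62)) = Rational(-11, 31) ≈ -0.35484)
L = Rational(1198, 31) (L = Add(Rational(-11, 31), Mul(-1, -39)) = Add(Rational(-11, 31), 39) = Rational(1198, 31) ≈ 38.645)
Mul(L, Add(Mul(Add(35, 65), Add(-33, 73)), E)) = Mul(Rational(1198, 31), Add(Mul(Add(35, 65), Add(-33, 73)), -35)) = Mul(Rational(1198, 31), Add(Mul(100, 40), -35)) = Mul(Rational(1198, 31), Add(4000, -35)) = Mul(Rational(1198, 31), 3965) = Rational(4750070, 31)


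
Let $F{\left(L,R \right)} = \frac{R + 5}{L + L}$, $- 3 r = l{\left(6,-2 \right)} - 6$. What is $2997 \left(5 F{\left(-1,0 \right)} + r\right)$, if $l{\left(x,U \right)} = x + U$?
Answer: $- \frac{70929}{2} \approx -35465.0$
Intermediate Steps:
$l{\left(x,U \right)} = U + x$
$r = \frac{2}{3}$ ($r = - \frac{\left(-2 + 6\right) - 6}{3} = - \frac{4 - 6}{3} = \left(- \frac{1}{3}\right) \left(-2\right) = \frac{2}{3} \approx 0.66667$)
$F{\left(L,R \right)} = \frac{5 + R}{2 L}$
$2997 \left(5 F{\left(-1,0 \right)} + r\right) = 2997 \left(5 \frac{5 + 0}{2 \left(-1\right)} + \frac{2}{3}\right) = 2997 \left(5 \cdot \frac{1}{2} \left(-1\right) 5 + \frac{2}{3}\right) = 2997 \left(5 \left(- \frac{5}{2}\right) + \frac{2}{3}\right) = 2997 \left(- \frac{25}{2} + \frac{2}{3}\right) = 2997 \left(- \frac{71}{6}\right) = - \frac{70929}{2}$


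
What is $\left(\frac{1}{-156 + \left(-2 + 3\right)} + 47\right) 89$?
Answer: $\frac{648276}{155} \approx 4182.4$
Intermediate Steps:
$\left(\frac{1}{-156 + \left(-2 + 3\right)} + 47\right) 89 = \left(\frac{1}{-156 + 1} + 47\right) 89 = \left(\frac{1}{-155} + 47\right) 89 = \left(- \frac{1}{155} + 47\right) 89 = \frac{7284}{155} \cdot 89 = \frac{648276}{155}$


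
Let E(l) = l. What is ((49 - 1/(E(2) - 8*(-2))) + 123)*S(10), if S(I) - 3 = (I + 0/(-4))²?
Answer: 318785/18 ≈ 17710.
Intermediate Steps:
S(I) = 3 + I² (S(I) = 3 + (I + 0/(-4))² = 3 + (I + 0*(-¼))² = 3 + (I + 0)² = 3 + I²)
((49 - 1/(E(2) - 8*(-2))) + 123)*S(10) = ((49 - 1/(2 - 8*(-2))) + 123)*(3 + 10²) = ((49 - 1/(2 + 16)) + 123)*(3 + 100) = ((49 - 1/18) + 123)*103 = (881/18 + 123)*103 = (3095/18)*103 = 318785/18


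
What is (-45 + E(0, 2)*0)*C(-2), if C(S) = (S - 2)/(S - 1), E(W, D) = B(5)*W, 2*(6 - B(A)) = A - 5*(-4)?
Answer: -60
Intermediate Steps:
B(A) = -4 - A/2 (B(A) = 6 - (A - 5*(-4))/2 = 6 - (A + 20)/2 = 6 - (20 + A)/2 = 6 + (-10 - A/2) = -4 - A/2)
E(W, D) = -13*W/2 (E(W, D) = (-4 - ½*5)*W = (-4 - 5/2)*W = -13*W/2)
C(S) = (-2 + S)/(-1 + S)
(-45 + E(0, 2)*0)*C(-2) = (-45 - 13/2*0*0)*((-2 - 2)/(-1 - 2)) = (-45 + 0*0)*(-4/(-3)) = (-45 + 0)*(-⅓*(-4)) = -45*4/3 = -60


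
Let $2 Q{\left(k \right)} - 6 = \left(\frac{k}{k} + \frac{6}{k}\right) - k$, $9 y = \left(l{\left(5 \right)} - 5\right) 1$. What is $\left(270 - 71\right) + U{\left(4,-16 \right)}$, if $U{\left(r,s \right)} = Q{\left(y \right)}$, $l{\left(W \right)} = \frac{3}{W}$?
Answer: $\frac{97321}{495} \approx 196.61$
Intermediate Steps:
$y = - \frac{22}{45}$ ($y = \frac{\left(\frac{3}{5} - 5\right) 1}{9} = \frac{\left(- \frac{22}{5}\right) 1}{9} = \frac{1}{9} \left(- \frac{22}{5}\right) = - \frac{22}{45} \approx -0.48889$)
$Q{\left(k \right)} = \frac{7}{2} + \frac{3}{k} - \frac{k}{2}$ ($Q{\left(k \right)} = 3 + \frac{\left(\frac{k}{k} + \frac{6}{k}\right) - k}{2} = 3 + \frac{\left(1 + \frac{6}{k}\right) - k}{2} = 3 + \frac{1 - k + \frac{6}{k}}{2} = 3 + \left(\frac{1}{2} + \frac{3}{k} - \frac{k}{2}\right) = \frac{7}{2} + \frac{3}{k} - \frac{k}{2}$)
$U{\left(r,s \right)} = - \frac{1184}{495}$ ($U{\left(r,s \right)} = \frac{6 - - \frac{22 \left(-7 - \frac{22}{45}\right)}{45}}{2 \left(- \frac{22}{45}\right)} = \frac{1}{2} \left(- \frac{45}{22}\right) \left(6 - \left(- \frac{22}{45}\right) \left(- \frac{337}{45}\right)\right) = \frac{1}{2} \left(- \frac{45}{22}\right) \left(6 - \frac{7414}{2025}\right) = \frac{1}{2} \left(- \frac{45}{22}\right) \frac{4736}{2025} = - \frac{1184}{495}$)
$\left(270 - 71\right) + U{\left(4,-16 \right)} = \left(270 - 71\right) - \frac{1184}{495} = 199 - \frac{1184}{495} = \frac{97321}{495}$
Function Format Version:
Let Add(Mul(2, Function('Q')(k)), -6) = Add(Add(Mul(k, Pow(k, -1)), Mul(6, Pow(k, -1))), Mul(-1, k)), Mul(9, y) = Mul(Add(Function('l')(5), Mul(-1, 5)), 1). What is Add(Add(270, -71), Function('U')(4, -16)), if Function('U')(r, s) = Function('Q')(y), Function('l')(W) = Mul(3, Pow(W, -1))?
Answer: Rational(97321, 495) ≈ 196.61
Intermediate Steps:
y = Rational(-22, 45) (y = Mul(Rational(1, 9), Mul(Add(Mul(3, Pow(5, -1)), Mul(-1, 5)), 1)) = Mul(Rational(1, 9), Mul(Add(Mul(3, Rational(1, 5)), -5), 1)) = Mul(Rational(1, 9), Mul(Add(Rational(3, 5), -5), 1)) = Mul(Rational(1, 9), Mul(Rational(-22, 5), 1)) = Mul(Rational(1, 9), Rational(-22, 5)) = Rational(-22, 45) ≈ -0.48889)
Function('Q')(k) = Add(Rational(7, 2), Mul(3, Pow(k, -1)), Mul(Rational(-1, 2), k)) (Function('Q')(k) = Add(3, Mul(Rational(1, 2), Add(Add(Mul(k, Pow(k, -1)), Mul(6, Pow(k, -1))), Mul(-1, k)))) = Add(3, Mul(Rational(1, 2), Add(Add(1, Mul(6, Pow(k, -1))), Mul(-1, k)))) = Add(3, Mul(Rational(1, 2), Add(1, Mul(-1, k), Mul(6, Pow(k, -1))))) = Add(3, Add(Rational(1, 2), Mul(3, Pow(k, -1)), Mul(Rational(-1, 2), k))) = Add(Rational(7, 2), Mul(3, Pow(k, -1)), Mul(Rational(-1, 2), k)))
Function('U')(r, s) = Rational(-1184, 495) (Function('U')(r, s) = Mul(Rational(1, 2), Pow(Rational(-22, 45), -1), Add(6, Mul(-1, Rational(-22, 45), Add(-7, Rational(-22, 45))))) = Mul(Rational(1, 2), Rational(-45, 22), Add(6, Mul(-1, Rational(-22, 45), Rational(-337, 45)))) = Mul(Rational(1, 2), Rational(-45, 22), Add(6, Rational(-7414, 2025))) = Mul(Rational(1, 2), Rational(-45, 22), Rational(4736, 2025)) = Rational(-1184, 495))
Add(Add(270, -71), Function('U')(4, -16)) = Add(Add(270, -71), Rational(-1184, 495)) = Add(199, Rational(-1184, 495)) = Rational(97321, 495)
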